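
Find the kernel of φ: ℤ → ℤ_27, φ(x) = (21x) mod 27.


Kernel = preimage of identity
ker(φ) = {x ∈ ℤ : 21x ≡ 0 (mod 27)}. gcd(21,27) = 3, so 21x ≡ 0 (mod 27) ⟺ x ≡ 0 (mod 27/3 = 9). Hence ker(φ) = 9ℤ

ker(φ) = 9ℤ


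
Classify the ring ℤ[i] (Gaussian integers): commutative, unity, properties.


ℤ[i] is a commutative integral domain with unity 1 (in fact a Euclidean domain)
Commutative: Yes
Integral domain: Yes
Has unity: Yes

ℤ[i] (Gaussian integers): Commutative=Yes, Unity=Yes


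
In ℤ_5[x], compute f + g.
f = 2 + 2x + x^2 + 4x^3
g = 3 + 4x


Add coefficients mod 5:
x^0: 2 + 3 = 0 (mod 5)
x^1: 2 + 4 = 1 (mod 5)
x^2: 1 + 0 = 1 (mod 5)
x^3: 4 + 0 = 4 (mod 5)
Result: x + x^2 + 4x^3

f + g = x + x^2 + 4x^3


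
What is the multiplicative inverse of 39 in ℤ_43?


Use the extended Euclidean algorithm to write 1 = 39·s + 43·t; then s mod 43 is the inverse.
Euclidean algorithm:
  39 = 0·43 + 39
  43 = 1·39 + 4
  39 = 9·4 + 3
  4 = 1·3 + 1
  3 = 3·1 + 0
gcd(39,43) = 1
Back-substitution gives: 39·(-11) + 43·(10) = 1
So 39⁻¹ ≡ -11 ≡ 32 (mod 43)
Check: 39 × 32 = 1248 ≡ 1 (mod 43) ✓

39⁻¹ ≡ 32 (mod 43)


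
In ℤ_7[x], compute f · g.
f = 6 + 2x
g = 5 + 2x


Expand and collect like terms; reduce coefficients mod 7:
x^0: 6·5 = 30 ≡ 2 (mod 7)
x^1: 6·2 + 2·5 = 22 ≡ 1 (mod 7)
x^2: 2·2 = 4 ≡ 4 (mod 7)
Result: 2 + x + 4x^2

f · g = 2 + x + 4x^2


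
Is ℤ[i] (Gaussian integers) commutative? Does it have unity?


ℤ[i] is a commutative integral domain with unity 1 (in fact a Euclidean domain)
Commutative: Yes
Integral domain: Yes
Has unity: Yes

ℤ[i] (Gaussian integers): Commutative=Yes, Unity=Yes


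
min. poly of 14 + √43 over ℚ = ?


Let α = 14 + √43. Then α - 14 = √43, so (α - 14)² = 43, giving α² - 28α + 153 = 0. Degree 2 and α ∉ ℚ, so this is the minimal polynomial.

Minimal polynomial: x² - 28x + 153


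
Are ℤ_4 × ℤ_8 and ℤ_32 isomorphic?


Comparing ℤ_4 × ℤ_8 and ℤ_32:
gcd(4,8) = 4 ≠ 1. Max element order in ℤ_4×ℤ_8 is lcm(4,8) = 8 < 32, so it has no element of order 32

No, ℤ_4 × ℤ_8 ≇ ℤ_32


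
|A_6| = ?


|A_n| = n!/2 (even permutations)
|A_6| = 6!/2 = 720/2 = 360

|A_6| = 360


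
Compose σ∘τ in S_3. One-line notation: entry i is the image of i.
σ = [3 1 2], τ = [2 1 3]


σ∘τ: apply τ first, then σ
1 →τ 2 →σ 1
2 →τ 1 →σ 3
3 →τ 3 →σ 2

σ∘τ = [1 3 2]


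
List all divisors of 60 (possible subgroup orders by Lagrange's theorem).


Lagrange's theorem: |H| divides |G|
|G| = 60
Divisors of 60: 1, 2, 3, 4, 5, 6, 10, 12, 15, 20, 30, 60

Possible subgroup orders: {1, 2, 3, 4, 5, 6, 10, 12, 15, 20, 30, 60}


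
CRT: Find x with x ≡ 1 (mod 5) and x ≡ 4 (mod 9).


m₁ = 5, m₂ = 9, gcd = 1, so CRT applies. M = m₁·m₂ = 45
Let M₁ = M/m₁ = 9, M₂ = M/m₂ = 5
Find y₁ ≡ M₁⁻¹ (mod m₁): 9⁻¹ ≡ 4 (mod 5)
Find y₂ ≡ M₂⁻¹ (mod m₂): 5⁻¹ ≡ 2 (mod 9)
x = a₁·M₁·y₁ + a₂·M₂·y₂ = 1·9·4 + 4·5·2 = 76
Reduce mod 45: x ≡ 31
Check: 31 mod 5 = 1 ✓, 31 mod 9 = 4 ✓

x ≡ 31 (mod 45)


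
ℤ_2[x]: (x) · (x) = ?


Expand and collect like terms; reduce coefficients mod 2:
x^0: 0·0 = 0 ≡ 0 (mod 2)
x^1: 0·1 + 1·0 = 0 ≡ 0 (mod 2)
x^2: 1·1 = 1 ≡ 1 (mod 2)
Result: x^2

f · g = x^2


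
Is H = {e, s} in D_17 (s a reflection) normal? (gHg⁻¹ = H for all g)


H = {e, s} in D_17 (s a reflection)
r·s·r⁻¹ = sr⁻² ≠ s for n ≥ 3, so {e, s} is not closed under conjugation

No, not a normal subgroup


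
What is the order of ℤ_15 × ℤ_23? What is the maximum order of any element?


|ℤ_15 × ℤ_23| = 15 × 23 = 345
Max element order = lcm(15,23) = 345
Cyclic? Yes (gcd=1)

|ℤ_15×ℤ_23| = 345, max element order = 345


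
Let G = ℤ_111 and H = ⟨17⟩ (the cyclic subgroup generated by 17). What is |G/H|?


|⟨17⟩| = n / gcd(17, 111) = 111 / 1 = 111
H is normal (ℤ_111 is abelian).
|G/H| = |G| / |H| = 111 / 111 = 1

|G/H| = 1


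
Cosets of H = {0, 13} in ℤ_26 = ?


H = {0, 13}, |H| = 2
Number of cosets = |G|/|H| = 26/2 = 13
0 + H = {0, 13}
1 + H = {1, 14}
2 + H = {2, 15}
3 + H = {3, 16}
4 + H = {4, 17}
5 + H = {5, 18}
6 + H = {6, 19}
7 + H = {7, 20}
8 + H = {8, 21}
9 + H = {9, 22}
10 + H = {10, 23}
11 + H = {11, 24}
12 + H = {12, 25}

Cosets: 0+H={0,13}; 1+H={1,14}; 2+H={2,15}; 3+H={3,16}; 4+H={4,17}; 5+H={5,18}; 6+H={6,19}; 7+H={7,20}; 8+H={8,21}; 9+H={9,22}; 10+H={10,23}; 11+H={11,24}; 12+H={12,25}


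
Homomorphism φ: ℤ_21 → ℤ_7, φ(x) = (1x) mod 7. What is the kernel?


Kernel = preimage of identity
ker(φ) = {x ∈ ℤ_21 : 1x ≡ 0 (mod 7)}. Since 7 | 21, φ is well-defined. The kernel is the cyclic subgroup ⟨7⟩ of ℤ_21 (order 3), i.e. {0, 7, 14}

ker(φ) = {0, 7, 14}


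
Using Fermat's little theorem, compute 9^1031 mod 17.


Fermat's little theorem: if p is prime and gcd(a,p)=1, then a^(p-1) ≡ 1 (mod p)
p = 17 is prime, gcd(9,17) = 1
Reduce exponent: 1031 mod 16 = 7
So 9^1031 ≡ 9^7 (mod 17)
9^7 mod 17 = 2

9^1031 ≡ 2 (mod 17)


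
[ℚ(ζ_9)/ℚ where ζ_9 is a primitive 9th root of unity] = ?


[ℚ(ζ_n):ℚ] = deg Φ_n(x) = φ(n). Here φ(9) = 6

[ℚ(ζ_9)/ℚ where ζ_9 is a primitive 9th root of unity] = 6


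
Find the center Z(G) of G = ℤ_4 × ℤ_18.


Z(G) = {g ∈ G | gx = xg for all x ∈ G}
Direct product of abelian groups is abelian, so Z(G) = G

Z(ℤ_4 × ℤ_18) = ℤ_4 × ℤ_18


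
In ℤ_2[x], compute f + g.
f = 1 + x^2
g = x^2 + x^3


Add coefficients mod 2:
x^0: 1 + 0 = 1 (mod 2)
x^1: 0 + 0 = 0 (mod 2)
x^2: 1 + 1 = 0 (mod 2)
x^3: 0 + 1 = 1 (mod 2)
Result: 1 + x^3

f + g = 1 + x^3


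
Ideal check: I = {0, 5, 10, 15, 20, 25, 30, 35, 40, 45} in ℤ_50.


Check ideal conditions for I = {0, 5, 10, 15, 20, 25, 30, 35, 40, 45} in ℤ_50:
(1) I is an additive subgroup? Yes
(2) For r ∈ ℤ_50 and a ∈ I: r·a ∈ I? Yes

Yes, I is an ideal of ℤ_50


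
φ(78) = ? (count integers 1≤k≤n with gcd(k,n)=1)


Factor n: 78 = 2 × 3 × 13
φ(n) = n · ∏(1 - 1/p) over distinct primes p | n
φ(78) = 78 · (1 - 1/2) · (1 - 1/3) · (1 - 1/13) = 24

φ(78) = 24


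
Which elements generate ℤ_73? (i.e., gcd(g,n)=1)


g generates ℤ_n iff gcd(g,n) = 1
Prime factors of 73: 73
Generators are g ∈ {1,...,72} not divisible by any of these primes.
Generators: {1, 2, 3, 4, 5, 6, 7, 8, 9, 10, 11, 12, 13, 14, 15, 16, 17, 18, 19, 20, 21, 22, 23, 24, 25, 26, 27, 28, 29, 30, 31, 32, 33, 34, 35, 36, 37, 38, 39, 40, 41, 42, 43, 44, 45, 46, 47, 48, 49, 50, 51, 52, 53, 54, 55, 56, 57, 58, 59, 60, 61, 62, 63, 64, 65, 66, 67, 68, 69, 70, 71, 72}
Number of generators = φ(73) = 72

Generators of ℤ_73 = {1, 2, 3, 4, 5, 6, 7, 8, 9, 10, 11, 12, 13, 14, 15, 16, 17, 18, 19, 20, 21, 22, 23, 24, 25, 26, 27, 28, 29, 30, 31, 32, 33, 34, 35, 36, 37, 38, 39, 40, 41, 42, 43, 44, 45, 46, 47, 48, 49, 50, 51, 52, 53, 54, 55, 56, 57, 58, 59, 60, 61, 62, 63, 64, 65, 66, 67, 68, 69, 70, 71, 72}


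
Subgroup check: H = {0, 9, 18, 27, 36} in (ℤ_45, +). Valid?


Subgroup test for H = {0, 9, 18, 27, 36} in (ℤ_45, +):
(1) 0 ∈ H? Yes
(2) Closure: for all a,b ∈ H, (a+b) mod 45 ∈ H? Yes
(3) Inverses: for all a ∈ H, -a mod 45 ∈ H? Yes

Yes, H is a subgroup of ℤ_45


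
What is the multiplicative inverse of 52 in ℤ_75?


Use the extended Euclidean algorithm to write 1 = 52·s + 75·t; then s mod 75 is the inverse.
Euclidean algorithm:
  52 = 0·75 + 52
  75 = 1·52 + 23
  52 = 2·23 + 6
  23 = 3·6 + 5
  6 = 1·5 + 1
  5 = 5·1 + 0
gcd(52,75) = 1
Back-substitution gives: 52·(13) + 75·(-9) = 1
So 52⁻¹ ≡ 13 ≡ 13 (mod 75)
Check: 52 × 13 = 676 ≡ 1 (mod 75) ✓

52⁻¹ ≡ 13 (mod 75)


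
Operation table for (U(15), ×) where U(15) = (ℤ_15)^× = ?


Elements: {1, 2, 4, 7, 8, 11, 13, 14}
Operation: multiplication mod 15
Entry (a, b) = (a × b) mod 15

Cayley table:
   |  1 |  2 |  4 |  7 |  8 | 11 | 13 | 14
 1 |  1 |  2 |  4 |  7 |  8 | 11 | 13 | 14
 2 |  2 |  4 |  8 | 14 |  1 |  7 | 11 | 13
 4 |  4 |  8 |  1 | 13 |  2 | 14 |  7 | 11
 7 |  7 | 14 | 13 |  4 | 11 |  2 |  1 |  8
 8 |  8 |  1 |  2 | 11 |  4 | 13 | 14 |  7
11 | 11 |  7 | 14 |  2 | 13 |  1 |  8 |  4
13 | 13 | 11 |  7 |  1 | 14 |  8 |  4 |  2
14 | 14 | 13 | 11 |  8 |  7 |  4 |  2 |  1


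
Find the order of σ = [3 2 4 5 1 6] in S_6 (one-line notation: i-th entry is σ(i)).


Cycle decomposition: (1 3 4 5)
Cycle lengths: 4
Order = lcm(4) = 4

ord(σ) = 4


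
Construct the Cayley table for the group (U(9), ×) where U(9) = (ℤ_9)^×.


Elements: {1, 2, 4, 5, 7, 8}
Operation: multiplication mod 9
Entry (a, b) = (a × b) mod 9

Cayley table:
  | 1 | 2 | 4 | 5 | 7 | 8
1 | 1 | 2 | 4 | 5 | 7 | 8
2 | 2 | 4 | 8 | 1 | 5 | 7
4 | 4 | 8 | 7 | 2 | 1 | 5
5 | 5 | 1 | 2 | 7 | 8 | 4
7 | 7 | 5 | 1 | 8 | 4 | 2
8 | 8 | 7 | 5 | 4 | 2 | 1


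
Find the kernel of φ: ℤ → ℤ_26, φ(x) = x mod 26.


Kernel = preimage of identity
ker(φ) = {x ∈ ℤ : x ≡ 0 (mod 26)} = 26ℤ = {0, ±26, ±52, ...}

ker(φ) = 26ℤ


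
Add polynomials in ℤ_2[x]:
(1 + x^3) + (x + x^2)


Add coefficients mod 2:
x^0: 1 + 0 = 1 (mod 2)
x^1: 0 + 1 = 1 (mod 2)
x^2: 0 + 1 = 1 (mod 2)
x^3: 1 + 0 = 1 (mod 2)
Result: 1 + x + x^2 + x^3

f + g = 1 + x + x^2 + x^3


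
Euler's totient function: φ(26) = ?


φ(n) = count of k ∈ {1,...,n} with gcd(k,n)=1
Coprimes to 26: {1, 3, 5, 7, 9, 11, 15, 17, 19, 21, 23, 25}
Count: 12

φ(26) = 12


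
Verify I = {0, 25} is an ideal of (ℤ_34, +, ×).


Check ideal conditions for I = {0, 25} in ℤ_34:
(1) I is an additive subgroup? No
(2) For r ∈ ℤ_34 and a ∈ I: r·a ∈ I? No  [counterexample: r=2, a=25, r·a mod 34 = 16 ∉ I]

No, I is not an ideal of ℤ_34


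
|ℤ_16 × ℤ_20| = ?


|A × B| = |A| · |B|
|ℤ_16 × ℤ_20| = 16 × 20 = 320

|ℤ_16 × ℤ_20| = 320


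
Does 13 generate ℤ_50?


g generates ℤ_n iff gcd(g, n) = 1
gcd(13, 50) = 1
Since gcd = 1, 13 is a generator.

Yes, 13 generates ℤ_50


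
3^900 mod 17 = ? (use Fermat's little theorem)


Fermat's little theorem: if p is prime and gcd(a,p)=1, then a^(p-1) ≡ 1 (mod p)
p = 17 is prime, gcd(3,17) = 1
Reduce exponent: 900 mod 16 = 4
So 3^900 ≡ 3^4 (mod 17)
3^4 mod 17 = 13

3^900 ≡ 13 (mod 17)


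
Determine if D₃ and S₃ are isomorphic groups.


Comparing D₃ and S₃:
Both are the unique non-abelian group of order 6

Yes, D₃ ≅ S₃


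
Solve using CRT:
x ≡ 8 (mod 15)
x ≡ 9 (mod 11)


m₁ = 15, m₂ = 11, gcd = 1, so CRT applies. M = m₁·m₂ = 165
Let M₁ = M/m₁ = 11, M₂ = M/m₂ = 15
Find y₁ ≡ M₁⁻¹ (mod m₁): 11⁻¹ ≡ 11 (mod 15)
Find y₂ ≡ M₂⁻¹ (mod m₂): 15⁻¹ ≡ 3 (mod 11)
x = a₁·M₁·y₁ + a₂·M₂·y₂ = 8·11·11 + 9·15·3 = 1373
Reduce mod 165: x ≡ 53
Check: 53 mod 15 = 8 ✓, 53 mod 11 = 9 ✓

x ≡ 53 (mod 165)


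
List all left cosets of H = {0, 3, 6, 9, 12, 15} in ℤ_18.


H = {0, 3, 6, 9, 12, 15}, |H| = 6
Number of cosets = |G|/|H| = 18/6 = 3
0 + H = {0, 3, 6, 9, 12, 15}
1 + H = {1, 4, 7, 10, 13, 16}
2 + H = {2, 5, 8, 11, 14, 17}

Cosets: 0+H={0,3,6,9,12,15}; 1+H={1,4,7,10,13,16}; 2+H={2,5,8,11,14,17}


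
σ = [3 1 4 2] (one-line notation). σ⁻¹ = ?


To find σ⁻¹, swap domain and range:
σ(1) = 3 → σ⁻¹(3) = 1
σ(2) = 1 → σ⁻¹(1) = 2
σ(3) = 4 → σ⁻¹(4) = 3
σ(4) = 2 → σ⁻¹(2) = 4

σ⁻¹ = [2 4 1 3]


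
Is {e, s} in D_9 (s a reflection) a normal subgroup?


H = {e, s} in D_9 (s a reflection)
r·s·r⁻¹ = sr⁻² ≠ s for n ≥ 3, so {e, s} is not closed under conjugation

No, not a normal subgroup


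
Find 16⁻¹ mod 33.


Use the extended Euclidean algorithm to write 1 = 16·s + 33·t; then s mod 33 is the inverse.
Euclidean algorithm:
  16 = 0·33 + 16
  33 = 2·16 + 1
  16 = 16·1 + 0
gcd(16,33) = 1
Back-substitution gives: 16·(-2) + 33·(1) = 1
So 16⁻¹ ≡ -2 ≡ 31 (mod 33)
Check: 16 × 31 = 496 ≡ 1 (mod 33) ✓

16⁻¹ ≡ 31 (mod 33)


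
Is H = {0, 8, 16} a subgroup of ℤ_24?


Subgroup test for H = {0, 8, 16} in (ℤ_24, +):
(1) 0 ∈ H? Yes
(2) Closure: for all a,b ∈ H, (a+b) mod 24 ∈ H? Yes
(3) Inverses: for all a ∈ H, -a mod 24 ∈ H? Yes

Yes, H is a subgroup of ℤ_24


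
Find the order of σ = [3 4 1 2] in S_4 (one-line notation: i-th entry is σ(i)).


Cycle decomposition: (1 3) (2 4)
Cycle lengths: 2, 2
Order = lcm(2, 2) = 2

ord(σ) = 2


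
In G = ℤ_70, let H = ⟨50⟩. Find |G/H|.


|⟨50⟩| = n / gcd(50, 70) = 70 / 10 = 7
H is normal (ℤ_70 is abelian).
|G/H| = |G| / |H| = 70 / 7 = 10

|G/H| = 10


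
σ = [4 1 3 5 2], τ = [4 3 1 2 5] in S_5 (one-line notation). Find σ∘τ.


σ∘τ: apply τ first, then σ
1 →τ 4 →σ 5
2 →τ 3 →σ 3
3 →τ 1 →σ 4
4 →τ 2 →σ 1
5 →τ 5 →σ 2

σ∘τ = [5 3 4 1 2]


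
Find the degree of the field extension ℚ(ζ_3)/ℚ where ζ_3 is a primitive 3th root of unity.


[ℚ(ζ_n):ℚ] = deg Φ_n(x) = φ(n). Here φ(3) = 2

[ℚ(ζ_3)/ℚ where ζ_3 is a primitive 3th root of unity] = 2


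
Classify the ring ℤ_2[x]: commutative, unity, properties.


ℤ_2 is a field (n prime), so ℤ_2[x] is a commutative integral domain with unity
Commutative: Yes
Integral domain: Yes
Has unity: Yes

ℤ_2[x]: Commutative=Yes, Unity=Yes


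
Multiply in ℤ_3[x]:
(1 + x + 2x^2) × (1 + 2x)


Expand and collect like terms; reduce coefficients mod 3:
x^0: 1·1 = 1 ≡ 1 (mod 3)
x^1: 1·2 + 1·1 = 3 ≡ 0 (mod 3)
x^2: 1·2 + 2·1 = 4 ≡ 1 (mod 3)
x^3: 2·2 = 4 ≡ 1 (mod 3)
Result: 1 + x^2 + x^3

f · g = 1 + x^2 + x^3


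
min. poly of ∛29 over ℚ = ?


∛29 satisfies x³ - 29 = 0, irreducible over ℚ (no rational root; 29 is not a perfect cube)

Minimal polynomial: x³ - 29


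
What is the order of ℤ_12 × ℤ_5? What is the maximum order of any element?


|ℤ_12 × ℤ_5| = 12 × 5 = 60
Max element order = lcm(12,5) = 60
Cyclic? Yes (gcd=1)

|ℤ_12×ℤ_5| = 60, max element order = 60


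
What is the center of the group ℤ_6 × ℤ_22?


Z(G) = {g ∈ G | gx = xg for all x ∈ G}
Direct product of abelian groups is abelian, so Z(G) = G

Z(ℤ_6 × ℤ_22) = ℤ_6 × ℤ_22


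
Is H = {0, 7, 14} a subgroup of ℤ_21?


Subgroup test for H = {0, 7, 14} in (ℤ_21, +):
(1) 0 ∈ H? Yes
(2) Closure: for all a,b ∈ H, (a+b) mod 21 ∈ H? Yes
(3) Inverses: for all a ∈ H, -a mod 21 ∈ H? Yes

Yes, H is a subgroup of ℤ_21


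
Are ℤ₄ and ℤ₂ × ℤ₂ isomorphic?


Comparing ℤ₄ and ℤ₂ × ℤ₂:
ℤ₄ has an element of order 4; ℤ₂×ℤ₂ has exponent 2

No, ℤ₄ ≇ ℤ₂ × ℤ₂


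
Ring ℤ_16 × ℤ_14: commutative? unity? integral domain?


Direct product ring; commutative with unity (1,1); but (1,0)·(0,1) = (0,0) gives zero divisors, so not an integral domain
Commutative: Yes
Integral domain: No
Has unity: Yes

ℤ_16 × ℤ_14: Commutative=Yes, Unity=Yes


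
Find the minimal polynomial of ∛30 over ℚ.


∛30 satisfies x³ - 30 = 0, irreducible over ℚ (no rational root; 30 is not a perfect cube)

Minimal polynomial: x³ - 30


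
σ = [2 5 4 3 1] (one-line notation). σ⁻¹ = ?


To find σ⁻¹, swap domain and range:
σ(1) = 2 → σ⁻¹(2) = 1
σ(2) = 5 → σ⁻¹(5) = 2
σ(3) = 4 → σ⁻¹(4) = 3
σ(4) = 3 → σ⁻¹(3) = 4
σ(5) = 1 → σ⁻¹(1) = 5

σ⁻¹ = [5 1 4 3 2]


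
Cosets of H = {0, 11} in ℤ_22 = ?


H = {0, 11}, |H| = 2
Number of cosets = |G|/|H| = 22/2 = 11
0 + H = {0, 11}
1 + H = {1, 12}
2 + H = {2, 13}
3 + H = {3, 14}
4 + H = {4, 15}
5 + H = {5, 16}
6 + H = {6, 17}
7 + H = {7, 18}
8 + H = {8, 19}
9 + H = {9, 20}
10 + H = {10, 21}

Cosets: 0+H={0,11}; 1+H={1,12}; 2+H={2,13}; 3+H={3,14}; 4+H={4,15}; 5+H={5,16}; 6+H={6,17}; 7+H={7,18}; 8+H={8,19}; 9+H={9,20}; 10+H={10,21}


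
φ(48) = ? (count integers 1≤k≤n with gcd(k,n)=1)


Factor n: 48 = 2^4 × 3
φ(n) = n · ∏(1 - 1/p) over distinct primes p | n
φ(48) = 48 · (1 - 1/2) · (1 - 1/3) = 16

φ(48) = 16


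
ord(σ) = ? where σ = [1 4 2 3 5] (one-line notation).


Cycle decomposition: (2 4 3)
Cycle lengths: 3
Order = lcm(3) = 3

ord(σ) = 3


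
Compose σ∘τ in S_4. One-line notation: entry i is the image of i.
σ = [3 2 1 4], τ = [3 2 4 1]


σ∘τ: apply τ first, then σ
1 →τ 3 →σ 1
2 →τ 2 →σ 2
3 →τ 4 →σ 4
4 →τ 1 →σ 3

σ∘τ = [1 2 4 3]


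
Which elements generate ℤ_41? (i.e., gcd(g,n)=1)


g generates ℤ_n iff gcd(g,n) = 1
Prime factors of 41: 41
Generators are g ∈ {1,...,40} not divisible by any of these primes.
Generators: {1, 2, 3, 4, 5, 6, 7, 8, 9, 10, 11, 12, 13, 14, 15, 16, 17, 18, 19, 20, 21, 22, 23, 24, 25, 26, 27, 28, 29, 30, 31, 32, 33, 34, 35, 36, 37, 38, 39, 40}
Number of generators = φ(41) = 40

Generators of ℤ_41 = {1, 2, 3, 4, 5, 6, 7, 8, 9, 10, 11, 12, 13, 14, 15, 16, 17, 18, 19, 20, 21, 22, 23, 24, 25, 26, 27, 28, 29, 30, 31, 32, 33, 34, 35, 36, 37, 38, 39, 40}


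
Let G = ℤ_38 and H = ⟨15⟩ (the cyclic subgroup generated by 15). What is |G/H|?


|⟨15⟩| = n / gcd(15, 38) = 38 / 1 = 38
H is normal (ℤ_38 is abelian).
|G/H| = |G| / |H| = 38 / 38 = 1

|G/H| = 1


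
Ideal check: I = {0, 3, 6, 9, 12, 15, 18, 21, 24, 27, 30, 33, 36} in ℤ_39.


Check ideal conditions for I = {0, 3, 6, 9, 12, 15, 18, 21, 24, 27, 30, 33, 36} in ℤ_39:
(1) I is an additive subgroup? Yes
(2) For r ∈ ℤ_39 and a ∈ I: r·a ∈ I? Yes

Yes, I is an ideal of ℤ_39


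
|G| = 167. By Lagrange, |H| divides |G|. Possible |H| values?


Lagrange's theorem: |H| divides |G|
|G| = 167
Divisors of 167: 1, 167

Possible subgroup orders: {1, 167}


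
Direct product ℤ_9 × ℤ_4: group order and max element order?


|ℤ_9 × ℤ_4| = 9 × 4 = 36
Max element order = lcm(9,4) = 36
Cyclic? Yes (gcd=1)

|ℤ_9×ℤ_4| = 36, max element order = 36


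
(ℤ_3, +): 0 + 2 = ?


Operation: addition mod 3
0 + 2 = (a + b) mod 3 with a = 0, b = 2

0 + 2 = 2


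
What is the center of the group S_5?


Z(G) = {g ∈ G | gx = xg for all x ∈ G}
S_n is non-abelian for n ≥ 3; Z(S_5) is trivial

Z(S_5) = {e}


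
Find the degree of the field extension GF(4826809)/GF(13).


GF(4826809) = GF(13^6), so the extension degree is 6

[GF(4826809)/GF(13)] = 6


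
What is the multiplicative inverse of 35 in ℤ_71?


Use the extended Euclidean algorithm to write 1 = 35·s + 71·t; then s mod 71 is the inverse.
Euclidean algorithm:
  35 = 0·71 + 35
  71 = 2·35 + 1
  35 = 35·1 + 0
gcd(35,71) = 1
Back-substitution gives: 35·(-2) + 71·(1) = 1
So 35⁻¹ ≡ -2 ≡ 69 (mod 71)
Check: 35 × 69 = 2415 ≡ 1 (mod 71) ✓

35⁻¹ ≡ 69 (mod 71)


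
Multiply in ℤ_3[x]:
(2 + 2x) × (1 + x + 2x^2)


Expand and collect like terms; reduce coefficients mod 3:
x^0: 2·1 = 2 ≡ 2 (mod 3)
x^1: 2·1 + 2·1 = 4 ≡ 1 (mod 3)
x^2: 2·2 + 2·1 = 6 ≡ 0 (mod 3)
x^3: 2·2 = 4 ≡ 1 (mod 3)
Result: 2 + x + x^3

f · g = 2 + x + x^3


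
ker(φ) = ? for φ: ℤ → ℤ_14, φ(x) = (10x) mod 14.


Kernel = preimage of identity
ker(φ) = {x ∈ ℤ : 10x ≡ 0 (mod 14)}. gcd(10,14) = 2, so 10x ≡ 0 (mod 14) ⟺ x ≡ 0 (mod 14/2 = 7). Hence ker(φ) = 7ℤ

ker(φ) = 7ℤ


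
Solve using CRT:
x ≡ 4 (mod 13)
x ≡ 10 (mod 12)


m₁ = 13, m₂ = 12, gcd = 1, so CRT applies. M = m₁·m₂ = 156
Let M₁ = M/m₁ = 12, M₂ = M/m₂ = 13
Find y₁ ≡ M₁⁻¹ (mod m₁): 12⁻¹ ≡ 12 (mod 13)
Find y₂ ≡ M₂⁻¹ (mod m₂): 13⁻¹ ≡ 1 (mod 12)
x = a₁·M₁·y₁ + a₂·M₂·y₂ = 4·12·12 + 10·13·1 = 706
Reduce mod 156: x ≡ 82
Check: 82 mod 13 = 4 ✓, 82 mod 12 = 10 ✓

x ≡ 82 (mod 156)


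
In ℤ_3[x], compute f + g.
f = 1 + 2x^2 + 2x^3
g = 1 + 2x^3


Add coefficients mod 3:
x^0: 1 + 1 = 2 (mod 3)
x^1: 0 + 0 = 0 (mod 3)
x^2: 2 + 0 = 2 (mod 3)
x^3: 2 + 2 = 1 (mod 3)
Result: 2 + 2x^2 + x^3

f + g = 2 + 2x^2 + x^3


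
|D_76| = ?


|D_n| = 2n (n rotations and n reflections)
|D_76| = 2×76 = 152

|D_76| = 152


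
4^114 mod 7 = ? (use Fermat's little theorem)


Fermat's little theorem: if p is prime and gcd(a,p)=1, then a^(p-1) ≡ 1 (mod p)
p = 7 is prime, gcd(4,7) = 1
Reduce exponent: 114 mod 6 = 0
So 4^114 ≡ 4^0 (mod 7)
4^0 = 1

4^114 ≡ 1 (mod 7)


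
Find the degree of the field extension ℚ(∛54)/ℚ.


∛54 has minimal polynomial x³ - 54 (irreducible over ℚ since 54 is not a perfect cube)

[ℚ(∛54)/ℚ] = 3


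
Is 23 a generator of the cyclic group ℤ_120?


g generates ℤ_n iff gcd(g, n) = 1
gcd(23, 120) = 1
Since gcd = 1, 23 is a generator.

Yes, 23 generates ℤ_120


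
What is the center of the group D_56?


Z(G) = {g ∈ G | gx = xg for all x ∈ G}
For even n, Z(D_n) = {e, r^(n/2)}: the 180° rotation r^28 commutes with every reflection and rotation

Z(D_56) = {e, r^28}


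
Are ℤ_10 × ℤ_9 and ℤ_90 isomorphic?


Comparing ℤ_10 × ℤ_9 and ℤ_90:
gcd(10,9) = 1, so ℤ_10 × ℤ_9 ≅ ℤ_90 (CRT)

Yes, ℤ_10 × ℤ_9 ≅ ℤ_90


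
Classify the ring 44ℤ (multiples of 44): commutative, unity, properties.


44ℤ is a commutative ring under +,× but has no multiplicative identity (1 ∉ 44ℤ); it has no zero divisors, but without unity it is not an integral domain
Commutative: Yes
Integral domain: No
Has unity: No

44ℤ (multiples of 44): Commutative=Yes, Unity=No


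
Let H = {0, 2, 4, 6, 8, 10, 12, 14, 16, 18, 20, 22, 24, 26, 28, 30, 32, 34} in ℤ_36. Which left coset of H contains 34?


34 + H = {34 + h (mod 36) : h ∈ H}
34+0=34, 34+2=0, 34+4=2, 34+6=4, 34+8=6, 34+10=8, 34+12=10, 34+14=12, 34+16=14, 34+18=16, 34+20=18, 34+22=20, 34+24=22, 34+26=24, 34+28=26, 34+30=28, 34+32=30, 34+34=32
34 + H = {0, 2, 4, 6, 8, 10, 12, 14, 16, 18, 20, 22, 24, 26, 28, 30, 32, 34} = 0 + H

34 + H = {0, 2, 4, 6, 8, 10, 12, 14, 16, 18, 20, 22, 24, 26, 28, 30, 32, 34}


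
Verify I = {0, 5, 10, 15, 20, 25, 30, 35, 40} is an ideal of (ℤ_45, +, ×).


Check ideal conditions for I = {0, 5, 10, 15, 20, 25, 30, 35, 40} in ℤ_45:
(1) I is an additive subgroup? Yes
(2) For r ∈ ℤ_45 and a ∈ I: r·a ∈ I? Yes

Yes, I is an ideal of ℤ_45


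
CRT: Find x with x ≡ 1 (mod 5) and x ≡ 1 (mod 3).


m₁ = 5, m₂ = 3, gcd = 1, so CRT applies. M = m₁·m₂ = 15
Let M₁ = M/m₁ = 3, M₂ = M/m₂ = 5
Find y₁ ≡ M₁⁻¹ (mod m₁): 3⁻¹ ≡ 2 (mod 5)
Find y₂ ≡ M₂⁻¹ (mod m₂): 5⁻¹ ≡ 2 (mod 3)
x = a₁·M₁·y₁ + a₂·M₂·y₂ = 1·3·2 + 1·5·2 = 16
Reduce mod 15: x ≡ 1
Check: 1 mod 5 = 1 ✓, 1 mod 3 = 1 ✓

x ≡ 1 (mod 15)


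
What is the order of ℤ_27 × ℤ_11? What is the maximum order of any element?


|ℤ_27 × ℤ_11| = 27 × 11 = 297
Max element order = lcm(27,11) = 297
Cyclic? Yes (gcd=1)

|ℤ_27×ℤ_11| = 297, max element order = 297


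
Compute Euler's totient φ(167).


Factor n: 167 = 167
φ(n) = n · ∏(1 - 1/p) over distinct primes p | n
φ(167) = 167 · (1 - 1/167) = 166

φ(167) = 166


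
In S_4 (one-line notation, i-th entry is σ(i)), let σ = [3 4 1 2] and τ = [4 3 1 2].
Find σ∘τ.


σ∘τ: apply τ first, then σ
1 →τ 4 →σ 2
2 →τ 3 →σ 1
3 →τ 1 →σ 3
4 →τ 2 →σ 4

σ∘τ = [2 1 3 4]


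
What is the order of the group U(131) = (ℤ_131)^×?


U(n) is the group of units mod n; |U(n)| = φ(n)
|U(131)| = φ(131) = 130

|U(131) = (ℤ_131)^×| = 130


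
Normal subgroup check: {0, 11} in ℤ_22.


H = {0, 11} in ℤ_22
ℤ_22 is abelian; every subgroup of an abelian group is normal

Yes, normal subgroup


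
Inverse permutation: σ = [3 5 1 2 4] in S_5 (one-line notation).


To find σ⁻¹, swap domain and range:
σ(1) = 3 → σ⁻¹(3) = 1
σ(2) = 5 → σ⁻¹(5) = 2
σ(3) = 1 → σ⁻¹(1) = 3
σ(4) = 2 → σ⁻¹(2) = 4
σ(5) = 4 → σ⁻¹(4) = 5

σ⁻¹ = [3 4 1 5 2]


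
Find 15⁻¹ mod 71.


Use the extended Euclidean algorithm to write 1 = 15·s + 71·t; then s mod 71 is the inverse.
Euclidean algorithm:
  15 = 0·71 + 15
  71 = 4·15 + 11
  15 = 1·11 + 4
  11 = 2·4 + 3
  4 = 1·3 + 1
  3 = 3·1 + 0
gcd(15,71) = 1
Back-substitution gives: 15·(19) + 71·(-4) = 1
So 15⁻¹ ≡ 19 ≡ 19 (mod 71)
Check: 15 × 19 = 285 ≡ 1 (mod 71) ✓

15⁻¹ ≡ 19 (mod 71)


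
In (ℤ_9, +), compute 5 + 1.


Operation: addition mod 9
5 + 1 = (a + b) mod 9 with a = 5, b = 1

5 + 1 = 6


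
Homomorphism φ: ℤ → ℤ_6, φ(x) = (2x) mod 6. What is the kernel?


Kernel = preimage of identity
ker(φ) = {x ∈ ℤ : 2x ≡ 0 (mod 6)}. gcd(2,6) = 2, so 2x ≡ 0 (mod 6) ⟺ x ≡ 0 (mod 6/2 = 3). Hence ker(φ) = 3ℤ

ker(φ) = 3ℤ


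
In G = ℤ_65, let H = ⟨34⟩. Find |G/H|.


|⟨34⟩| = n / gcd(34, 65) = 65 / 1 = 65
H is normal (ℤ_65 is abelian).
|G/H| = |G| / |H| = 65 / 65 = 1

|G/H| = 1


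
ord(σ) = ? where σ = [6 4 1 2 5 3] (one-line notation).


Cycle decomposition: (1 6 3) (2 4)
Cycle lengths: 3, 2
Order = lcm(3, 2) = 6

ord(σ) = 6


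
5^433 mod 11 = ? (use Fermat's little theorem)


Fermat's little theorem: if p is prime and gcd(a,p)=1, then a^(p-1) ≡ 1 (mod p)
p = 11 is prime, gcd(5,11) = 1
Reduce exponent: 433 mod 10 = 3
So 5^433 ≡ 5^3 (mod 11)
5^3 mod 11 = 4

5^433 ≡ 4 (mod 11)


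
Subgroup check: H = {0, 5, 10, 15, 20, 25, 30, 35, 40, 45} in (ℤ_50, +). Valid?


Subgroup test for H = {0, 5, 10, 15, 20, 25, 30, 35, 40, 45} in (ℤ_50, +):
(1) 0 ∈ H? Yes
(2) Closure: for all a,b ∈ H, (a+b) mod 50 ∈ H? Yes
(3) Inverses: for all a ∈ H, -a mod 50 ∈ H? Yes

Yes, H is a subgroup of ℤ_50


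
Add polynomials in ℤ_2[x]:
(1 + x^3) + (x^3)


Add coefficients mod 2:
x^0: 1 + 0 = 1 (mod 2)
x^1: 0 + 0 = 0 (mod 2)
x^2: 0 + 0 = 0 (mod 2)
x^3: 1 + 1 = 0 (mod 2)
Result: 1

f + g = 1


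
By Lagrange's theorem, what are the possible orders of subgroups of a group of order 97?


Lagrange's theorem: |H| divides |G|
|G| = 97
Divisors of 97: 1, 97

Possible subgroup orders: {1, 97}


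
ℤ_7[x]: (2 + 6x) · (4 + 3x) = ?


Expand and collect like terms; reduce coefficients mod 7:
x^0: 2·4 = 8 ≡ 1 (mod 7)
x^1: 2·3 + 6·4 = 30 ≡ 2 (mod 7)
x^2: 6·3 = 18 ≡ 4 (mod 7)
Result: 1 + 2x + 4x^2

f · g = 1 + 2x + 4x^2


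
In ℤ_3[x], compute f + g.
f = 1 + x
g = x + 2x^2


Add coefficients mod 3:
x^0: 1 + 0 = 1 (mod 3)
x^1: 1 + 1 = 2 (mod 3)
x^2: 0 + 2 = 2 (mod 3)
Result: 1 + 2x + 2x^2

f + g = 1 + 2x + 2x^2


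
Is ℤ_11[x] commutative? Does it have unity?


ℤ_11 is a field (n prime), so ℤ_11[x] is a commutative integral domain with unity
Commutative: Yes
Integral domain: Yes
Has unity: Yes

ℤ_11[x]: Commutative=Yes, Unity=Yes


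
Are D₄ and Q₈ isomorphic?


Comparing D₄ and Q₈:
D₄ has 5 elements of order 2; Q₈ has only 1

No, D₄ ≇ Q₈


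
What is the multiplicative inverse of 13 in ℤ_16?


Use the extended Euclidean algorithm to write 1 = 13·s + 16·t; then s mod 16 is the inverse.
Euclidean algorithm:
  13 = 0·16 + 13
  16 = 1·13 + 3
  13 = 4·3 + 1
  3 = 3·1 + 0
gcd(13,16) = 1
Back-substitution gives: 13·(5) + 16·(-4) = 1
So 13⁻¹ ≡ 5 ≡ 5 (mod 16)
Check: 13 × 5 = 65 ≡ 1 (mod 16) ✓

13⁻¹ ≡ 5 (mod 16)


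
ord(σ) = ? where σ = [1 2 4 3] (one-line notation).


Cycle decomposition: (3 4)
Cycle lengths: 2
Order = lcm(2) = 2

ord(σ) = 2


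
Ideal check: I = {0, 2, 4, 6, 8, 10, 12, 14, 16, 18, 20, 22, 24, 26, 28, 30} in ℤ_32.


Check ideal conditions for I = {0, 2, 4, 6, 8, 10, 12, 14, 16, 18, 20, 22, 24, 26, 28, 30} in ℤ_32:
(1) I is an additive subgroup? Yes
(2) For r ∈ ℤ_32 and a ∈ I: r·a ∈ I? Yes

Yes, I is an ideal of ℤ_32


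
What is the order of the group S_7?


|S_n| = n! (number of permutations of n symbols)
|S_7| = 7! = 5040

|S_7| = 5040


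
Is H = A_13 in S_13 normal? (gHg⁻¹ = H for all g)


H = A_13 in S_13
A_13 has index 2 in S_13, and every subgroup of index 2 is normal

Yes, normal subgroup


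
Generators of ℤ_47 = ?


g generates ℤ_n iff gcd(g,n) = 1
Prime factors of 47: 47
Generators are g ∈ {1,...,46} not divisible by any of these primes.
Generators: {1, 2, 3, 4, 5, 6, 7, 8, 9, 10, 11, 12, 13, 14, 15, 16, 17, 18, 19, 20, 21, 22, 23, 24, 25, 26, 27, 28, 29, 30, 31, 32, 33, 34, 35, 36, 37, 38, 39, 40, 41, 42, 43, 44, 45, 46}
Number of generators = φ(47) = 46

Generators of ℤ_47 = {1, 2, 3, 4, 5, 6, 7, 8, 9, 10, 11, 12, 13, 14, 15, 16, 17, 18, 19, 20, 21, 22, 23, 24, 25, 26, 27, 28, 29, 30, 31, 32, 33, 34, 35, 36, 37, 38, 39, 40, 41, 42, 43, 44, 45, 46}


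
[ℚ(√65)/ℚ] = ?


√65 has minimal polynomial x² - 65 (irreducible over ℚ since 65 is squarefree)

[ℚ(√65)/ℚ] = 2


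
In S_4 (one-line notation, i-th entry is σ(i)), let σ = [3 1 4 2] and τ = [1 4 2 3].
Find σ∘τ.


σ∘τ: apply τ first, then σ
1 →τ 1 →σ 3
2 →τ 4 →σ 2
3 →τ 2 →σ 1
4 →τ 3 →σ 4

σ∘τ = [3 2 1 4]


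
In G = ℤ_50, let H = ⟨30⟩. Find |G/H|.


|⟨30⟩| = n / gcd(30, 50) = 50 / 10 = 5
H is normal (ℤ_50 is abelian).
|G/H| = |G| / |H| = 50 / 5 = 10

|G/H| = 10


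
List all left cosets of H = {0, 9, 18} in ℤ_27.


H = {0, 9, 18}, |H| = 3
Number of cosets = |G|/|H| = 27/3 = 9
0 + H = {0, 9, 18}
1 + H = {1, 10, 19}
2 + H = {2, 11, 20}
3 + H = {3, 12, 21}
4 + H = {4, 13, 22}
5 + H = {5, 14, 23}
6 + H = {6, 15, 24}
7 + H = {7, 16, 25}
8 + H = {8, 17, 26}

Cosets: 0+H={0,9,18}; 1+H={1,10,19}; 2+H={2,11,20}; 3+H={3,12,21}; 4+H={4,13,22}; 5+H={5,14,23}; 6+H={6,15,24}; 7+H={7,16,25}; 8+H={8,17,26}


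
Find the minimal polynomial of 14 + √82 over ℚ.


Let α = 14 + √82. Then α - 14 = √82, so (α - 14)² = 82, giving α² - 28α + 114 = 0. Degree 2 and α ∉ ℚ, so this is the minimal polynomial.

Minimal polynomial: x² - 28x + 114


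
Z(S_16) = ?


Z(G) = {g ∈ G | gx = xg for all x ∈ G}
S_n is non-abelian for n ≥ 3; Z(S_16) is trivial

Z(S_16) = {e}


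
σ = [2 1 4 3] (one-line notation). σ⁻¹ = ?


To find σ⁻¹, swap domain and range:
σ(1) = 2 → σ⁻¹(2) = 1
σ(2) = 1 → σ⁻¹(1) = 2
σ(3) = 4 → σ⁻¹(4) = 3
σ(4) = 3 → σ⁻¹(3) = 4

σ⁻¹ = [2 1 4 3]


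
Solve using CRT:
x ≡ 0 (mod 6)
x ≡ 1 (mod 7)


m₁ = 6, m₂ = 7, gcd = 1, so CRT applies. M = m₁·m₂ = 42
Let M₁ = M/m₁ = 7, M₂ = M/m₂ = 6
Find y₁ ≡ M₁⁻¹ (mod m₁): 7⁻¹ ≡ 1 (mod 6)
Find y₂ ≡ M₂⁻¹ (mod m₂): 6⁻¹ ≡ 6 (mod 7)
x = a₁·M₁·y₁ + a₂·M₂·y₂ = 0·7·1 + 1·6·6 = 36
Reduce mod 42: x ≡ 36
Check: 36 mod 6 = 0 ✓, 36 mod 7 = 1 ✓

x ≡ 36 (mod 42)


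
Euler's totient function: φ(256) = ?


Factor n: 256 = 2^8
φ(n) = n · ∏(1 - 1/p) over distinct primes p | n
φ(256) = 256 · (1 - 1/2) = 128

φ(256) = 128


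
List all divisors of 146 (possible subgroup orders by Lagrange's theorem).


Lagrange's theorem: |H| divides |G|
|G| = 146
Divisors of 146: 1, 2, 73, 146

Possible subgroup orders: {1, 2, 73, 146}


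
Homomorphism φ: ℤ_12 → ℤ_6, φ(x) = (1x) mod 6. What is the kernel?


Kernel = preimage of identity
ker(φ) = {x ∈ ℤ_12 : 1x ≡ 0 (mod 6)}. Since 6 | 12, φ is well-defined. The kernel is the cyclic subgroup ⟨6⟩ of ℤ_12 (order 2), i.e. {0, 6}

ker(φ) = {0, 6}


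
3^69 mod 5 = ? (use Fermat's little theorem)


Fermat's little theorem: if p is prime and gcd(a,p)=1, then a^(p-1) ≡ 1 (mod p)
p = 5 is prime, gcd(3,5) = 1
Reduce exponent: 69 mod 4 = 1
So 3^69 ≡ 3^1 (mod 5)
3^1 mod 5 = 3

3^69 ≡ 3 (mod 5)


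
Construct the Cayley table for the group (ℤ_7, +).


Elements: {0, 1, 2, 3, 4, 5, 6}
Operation: addition mod 7
Entry (a, b) = (a + b) mod 7

Cayley table:
  | 0 | 1 | 2 | 3 | 4 | 5 | 6
0 | 0 | 1 | 2 | 3 | 4 | 5 | 6
1 | 1 | 2 | 3 | 4 | 5 | 6 | 0
2 | 2 | 3 | 4 | 5 | 6 | 0 | 1
3 | 3 | 4 | 5 | 6 | 0 | 1 | 2
4 | 4 | 5 | 6 | 0 | 1 | 2 | 3
5 | 5 | 6 | 0 | 1 | 2 | 3 | 4
6 | 6 | 0 | 1 | 2 | 3 | 4 | 5


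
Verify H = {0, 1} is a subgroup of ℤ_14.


Subgroup test for H = {0, 1} in (ℤ_14, +):
(1) 0 ∈ H? Yes
(2) Closure: for all a,b ∈ H, (a+b) mod 14 ∈ H? No  [counterexample: 1 + 1 = 2 ∉ H]
(3) Inverses: for all a ∈ H, -a mod 14 ∈ H? No

No, H is not a subgroup of ℤ_14


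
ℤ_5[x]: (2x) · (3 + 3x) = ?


Expand and collect like terms; reduce coefficients mod 5:
x^0: 0·3 = 0 ≡ 0 (mod 5)
x^1: 0·3 + 2·3 = 6 ≡ 1 (mod 5)
x^2: 2·3 = 6 ≡ 1 (mod 5)
Result: x + x^2

f · g = x + x^2


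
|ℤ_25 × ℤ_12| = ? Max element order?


|ℤ_25 × ℤ_12| = 25 × 12 = 300
Max element order = lcm(25,12) = 300
Cyclic? Yes (gcd=1)

|ℤ_25×ℤ_12| = 300, max element order = 300


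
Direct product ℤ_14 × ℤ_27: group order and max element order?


|ℤ_14 × ℤ_27| = 14 × 27 = 378
Max element order = lcm(14,27) = 378
Cyclic? Yes (gcd=1)

|ℤ_14×ℤ_27| = 378, max element order = 378


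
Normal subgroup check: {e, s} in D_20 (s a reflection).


H = {e, s} in D_20 (s a reflection)
r·s·r⁻¹ = sr⁻² ≠ s for n ≥ 3, so {e, s} is not closed under conjugation

No, not a normal subgroup


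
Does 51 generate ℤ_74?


g generates ℤ_n iff gcd(g, n) = 1
gcd(51, 74) = 1
Since gcd = 1, 51 is a generator.

Yes, 51 generates ℤ_74


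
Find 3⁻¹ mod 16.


Use the extended Euclidean algorithm to write 1 = 3·s + 16·t; then s mod 16 is the inverse.
Euclidean algorithm:
  3 = 0·16 + 3
  16 = 5·3 + 1
  3 = 3·1 + 0
gcd(3,16) = 1
Back-substitution gives: 3·(-5) + 16·(1) = 1
So 3⁻¹ ≡ -5 ≡ 11 (mod 16)
Check: 3 × 11 = 33 ≡ 1 (mod 16) ✓

3⁻¹ ≡ 11 (mod 16)


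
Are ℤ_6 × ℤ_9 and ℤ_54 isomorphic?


Comparing ℤ_6 × ℤ_9 and ℤ_54:
gcd(6,9) = 3 ≠ 1. Max element order in ℤ_6×ℤ_9 is lcm(6,9) = 18 < 54, so it has no element of order 54

No, ℤ_6 × ℤ_9 ≇ ℤ_54


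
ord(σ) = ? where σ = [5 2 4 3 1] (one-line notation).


Cycle decomposition: (1 5) (3 4)
Cycle lengths: 2, 2
Order = lcm(2, 2) = 2

ord(σ) = 2


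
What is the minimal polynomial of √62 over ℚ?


√62 satisfies x² - 62 = 0, irreducible over ℚ since 62 is squarefree

Minimal polynomial: x² - 62


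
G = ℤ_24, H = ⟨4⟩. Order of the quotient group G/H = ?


|⟨4⟩| = n / gcd(4, 24) = 24 / 4 = 6
H is normal (ℤ_24 is abelian).
|G/H| = |G| / |H| = 24 / 6 = 4

|G/H| = 4


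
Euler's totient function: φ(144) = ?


Factor n: 144 = 2^4 × 3^2
φ(n) = n · ∏(1 - 1/p) over distinct primes p | n
φ(144) = 144 · (1 - 1/2) · (1 - 1/3) = 48

φ(144) = 48


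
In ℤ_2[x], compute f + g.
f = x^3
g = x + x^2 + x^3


Add coefficients mod 2:
x^0: 0 + 0 = 0 (mod 2)
x^1: 0 + 1 = 1 (mod 2)
x^2: 0 + 1 = 1 (mod 2)
x^3: 1 + 1 = 0 (mod 2)
Result: x + x^2

f + g = x + x^2


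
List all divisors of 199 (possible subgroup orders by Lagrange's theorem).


Lagrange's theorem: |H| divides |G|
|G| = 199
Divisors of 199: 1, 199

Possible subgroup orders: {1, 199}


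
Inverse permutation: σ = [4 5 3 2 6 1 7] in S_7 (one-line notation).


To find σ⁻¹, swap domain and range:
σ(1) = 4 → σ⁻¹(4) = 1
σ(2) = 5 → σ⁻¹(5) = 2
σ(3) = 3 → σ⁻¹(3) = 3
σ(4) = 2 → σ⁻¹(2) = 4
σ(5) = 6 → σ⁻¹(6) = 5
σ(6) = 1 → σ⁻¹(1) = 6
σ(7) = 7 → σ⁻¹(7) = 7

σ⁻¹ = [6 4 3 1 2 5 7]


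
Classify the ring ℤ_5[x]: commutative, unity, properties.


ℤ_5 is a field (n prime), so ℤ_5[x] is a commutative integral domain with unity
Commutative: Yes
Integral domain: Yes
Has unity: Yes

ℤ_5[x]: Commutative=Yes, Unity=Yes


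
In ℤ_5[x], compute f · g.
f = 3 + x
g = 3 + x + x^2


Expand and collect like terms; reduce coefficients mod 5:
x^0: 3·3 = 9 ≡ 4 (mod 5)
x^1: 3·1 + 1·3 = 6 ≡ 1 (mod 5)
x^2: 3·1 + 1·1 = 4 ≡ 4 (mod 5)
x^3: 1·1 = 1 ≡ 1 (mod 5)
Result: 4 + x + 4x^2 + x^3

f · g = 4 + x + 4x^2 + x^3


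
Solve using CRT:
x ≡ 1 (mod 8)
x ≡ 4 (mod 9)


m₁ = 8, m₂ = 9, gcd = 1, so CRT applies. M = m₁·m₂ = 72
Let M₁ = M/m₁ = 9, M₂ = M/m₂ = 8
Find y₁ ≡ M₁⁻¹ (mod m₁): 9⁻¹ ≡ 1 (mod 8)
Find y₂ ≡ M₂⁻¹ (mod m₂): 8⁻¹ ≡ 8 (mod 9)
x = a₁·M₁·y₁ + a₂·M₂·y₂ = 1·9·1 + 4·8·8 = 265
Reduce mod 72: x ≡ 49
Check: 49 mod 8 = 1 ✓, 49 mod 9 = 4 ✓

x ≡ 49 (mod 72)


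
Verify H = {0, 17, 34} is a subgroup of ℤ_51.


Subgroup test for H = {0, 17, 34} in (ℤ_51, +):
(1) 0 ∈ H? Yes
(2) Closure: for all a,b ∈ H, (a+b) mod 51 ∈ H? Yes
(3) Inverses: for all a ∈ H, -a mod 51 ∈ H? Yes

Yes, H is a subgroup of ℤ_51


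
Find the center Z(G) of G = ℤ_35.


Z(G) = {g ∈ G | gx = xg for all x ∈ G}
ℤ_35 is abelian, so Z(G) = G

Z(ℤ_35) = ℤ_35


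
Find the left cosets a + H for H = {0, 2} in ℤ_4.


H = {0, 2}, |H| = 2
Number of cosets = |G|/|H| = 4/2 = 2
0 + H = {0, 2}
1 + H = {1, 3}

Cosets: 0+H={0,2}; 1+H={1,3}


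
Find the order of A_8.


|A_n| = n!/2 (even permutations)
|A_8| = 8!/2 = 40320/2 = 20160

|A_8| = 20160


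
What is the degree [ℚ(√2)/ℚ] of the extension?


√2 has minimal polynomial x² - 2 (irreducible over ℚ since 2 is squarefree)

[ℚ(√2)/ℚ] = 2


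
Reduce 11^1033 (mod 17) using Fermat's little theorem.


Fermat's little theorem: if p is prime and gcd(a,p)=1, then a^(p-1) ≡ 1 (mod p)
p = 17 is prime, gcd(11,17) = 1
Reduce exponent: 1033 mod 16 = 9
So 11^1033 ≡ 11^9 (mod 17)
11^9 mod 17 = 6

11^1033 ≡ 6 (mod 17)


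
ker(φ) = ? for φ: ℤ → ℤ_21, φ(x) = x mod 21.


Kernel = preimage of identity
ker(φ) = {x ∈ ℤ : x ≡ 0 (mod 21)} = 21ℤ = {0, ±21, ±42, ...}

ker(φ) = 21ℤ


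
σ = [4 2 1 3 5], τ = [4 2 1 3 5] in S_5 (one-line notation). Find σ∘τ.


σ∘τ: apply τ first, then σ
1 →τ 4 →σ 3
2 →τ 2 →σ 2
3 →τ 1 →σ 4
4 →τ 3 →σ 1
5 →τ 5 →σ 5

σ∘τ = [3 2 4 1 5]


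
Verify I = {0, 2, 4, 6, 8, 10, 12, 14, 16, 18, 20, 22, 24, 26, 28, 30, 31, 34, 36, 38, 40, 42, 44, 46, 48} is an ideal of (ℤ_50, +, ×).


Check ideal conditions for I = {0, 2, 4, 6, 8, 10, 12, 14, 16, 18, 20, 22, 24, 26, 28, 30, 31, 34, 36, 38, 40, 42, 44, 46, 48} in ℤ_50:
(1) I is an additive subgroup? No
(2) For r ∈ ℤ_50 and a ∈ I: r·a ∈ I? No  [counterexample: r=2, a=16, r·a mod 50 = 32 ∉ I]

No, I is not an ideal of ℤ_50


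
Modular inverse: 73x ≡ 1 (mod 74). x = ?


Use the extended Euclidean algorithm to write 1 = 73·s + 74·t; then s mod 74 is the inverse.
Euclidean algorithm:
  73 = 0·74 + 73
  74 = 1·73 + 1
  73 = 73·1 + 0
gcd(73,74) = 1
Back-substitution gives: 73·(-1) + 74·(1) = 1
So 73⁻¹ ≡ -1 ≡ 73 (mod 74)
Check: 73 × 73 = 5329 ≡ 1 (mod 74) ✓

73⁻¹ ≡ 73 (mod 74)


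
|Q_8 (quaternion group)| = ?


Q_8 = {±1, ±i, ±j, ±k}
|Q_8| = 8

|Q_8 (quaternion group)| = 8


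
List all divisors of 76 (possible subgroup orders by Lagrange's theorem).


Lagrange's theorem: |H| divides |G|
|G| = 76
Divisors of 76: 1, 2, 4, 19, 38, 76

Possible subgroup orders: {1, 2, 4, 19, 38, 76}


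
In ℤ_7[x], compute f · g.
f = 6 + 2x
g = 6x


Expand and collect like terms; reduce coefficients mod 7:
x^0: 6·0 = 0 ≡ 0 (mod 7)
x^1: 6·6 + 2·0 = 36 ≡ 1 (mod 7)
x^2: 2·6 = 12 ≡ 5 (mod 7)
Result: x + 5x^2

f · g = x + 5x^2


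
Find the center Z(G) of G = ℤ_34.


Z(G) = {g ∈ G | gx = xg for all x ∈ G}
ℤ_34 is abelian, so Z(G) = G

Z(ℤ_34) = ℤ_34


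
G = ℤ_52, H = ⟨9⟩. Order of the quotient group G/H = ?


|⟨9⟩| = n / gcd(9, 52) = 52 / 1 = 52
H is normal (ℤ_52 is abelian).
|G/H| = |G| / |H| = 52 / 52 = 1

|G/H| = 1


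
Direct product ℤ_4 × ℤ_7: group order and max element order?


|ℤ_4 × ℤ_7| = 4 × 7 = 28
Max element order = lcm(4,7) = 28
Cyclic? Yes (gcd=1)

|ℤ_4×ℤ_7| = 28, max element order = 28
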